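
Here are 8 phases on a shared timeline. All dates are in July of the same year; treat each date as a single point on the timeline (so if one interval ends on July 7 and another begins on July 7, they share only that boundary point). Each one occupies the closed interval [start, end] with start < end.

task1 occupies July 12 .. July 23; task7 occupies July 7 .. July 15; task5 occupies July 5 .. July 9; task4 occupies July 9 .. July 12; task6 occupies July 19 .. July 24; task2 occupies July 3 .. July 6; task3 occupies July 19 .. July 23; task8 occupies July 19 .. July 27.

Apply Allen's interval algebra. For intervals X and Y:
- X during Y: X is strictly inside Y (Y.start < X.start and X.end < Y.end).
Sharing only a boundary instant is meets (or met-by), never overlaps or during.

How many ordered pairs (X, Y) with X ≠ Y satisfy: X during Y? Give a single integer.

1

Checking all 56 ordered pairs for relation 'during'; matching pairs in alphabetical order:
(task4, task7): task4 during task7 ✓
Count: 1.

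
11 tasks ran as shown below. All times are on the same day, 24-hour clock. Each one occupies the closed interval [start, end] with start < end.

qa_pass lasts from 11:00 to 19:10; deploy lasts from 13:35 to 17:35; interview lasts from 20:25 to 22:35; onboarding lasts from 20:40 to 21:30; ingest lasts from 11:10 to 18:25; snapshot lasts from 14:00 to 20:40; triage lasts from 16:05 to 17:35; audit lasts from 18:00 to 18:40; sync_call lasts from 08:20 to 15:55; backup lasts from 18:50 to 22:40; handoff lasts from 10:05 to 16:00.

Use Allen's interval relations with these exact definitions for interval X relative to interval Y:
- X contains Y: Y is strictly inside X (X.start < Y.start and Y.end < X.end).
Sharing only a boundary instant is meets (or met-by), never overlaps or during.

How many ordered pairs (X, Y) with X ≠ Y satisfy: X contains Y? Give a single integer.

11

Checking all 110 ordered pairs for relation 'contains'; matching pairs in alphabetical order:
(backup, interview): backup contains interview ✓
(backup, onboarding): backup contains onboarding ✓
(ingest, deploy): ingest contains deploy ✓
(ingest, triage): ingest contains triage ✓
(interview, onboarding): interview contains onboarding ✓
(qa_pass, audit): qa_pass contains audit ✓
(qa_pass, deploy): qa_pass contains deploy ✓
(qa_pass, ingest): qa_pass contains ingest ✓
(qa_pass, triage): qa_pass contains triage ✓
(snapshot, audit): snapshot contains audit ✓
(snapshot, triage): snapshot contains triage ✓
Count: 11.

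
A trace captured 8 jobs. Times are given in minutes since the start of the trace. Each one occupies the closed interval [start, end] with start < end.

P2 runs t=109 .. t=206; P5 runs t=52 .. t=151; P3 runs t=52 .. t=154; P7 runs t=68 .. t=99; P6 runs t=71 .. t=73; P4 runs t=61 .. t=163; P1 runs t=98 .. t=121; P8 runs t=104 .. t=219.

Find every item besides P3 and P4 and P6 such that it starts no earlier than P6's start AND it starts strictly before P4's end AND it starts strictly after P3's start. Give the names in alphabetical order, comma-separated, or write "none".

Conditions: its start is no earlier than P6's start (X.start >= t=71) AND its start is strictly before P4's end (X.start < t=163) AND its start is strictly after P3's start (X.start > t=52).
P1: start t=98 >= t=71? ✓; start t=98 < t=163? ✓; start t=98 > t=52? ✓ → yes.
P2: start t=109 >= t=71? ✓; start t=109 < t=163? ✓; start t=109 > t=52? ✓ → yes.
P5: start t=52 >= t=71? ✗; start t=52 < t=163? ✓; start t=52 > t=52? ✗ → no.
P7: start t=68 >= t=71? ✗; start t=68 < t=163? ✓; start t=68 > t=52? ✓ → no.
P8: start t=104 >= t=71? ✓; start t=104 < t=163? ✓; start t=104 > t=52? ✓ → yes.
Result: P1, P2, P8.

P1, P2, P8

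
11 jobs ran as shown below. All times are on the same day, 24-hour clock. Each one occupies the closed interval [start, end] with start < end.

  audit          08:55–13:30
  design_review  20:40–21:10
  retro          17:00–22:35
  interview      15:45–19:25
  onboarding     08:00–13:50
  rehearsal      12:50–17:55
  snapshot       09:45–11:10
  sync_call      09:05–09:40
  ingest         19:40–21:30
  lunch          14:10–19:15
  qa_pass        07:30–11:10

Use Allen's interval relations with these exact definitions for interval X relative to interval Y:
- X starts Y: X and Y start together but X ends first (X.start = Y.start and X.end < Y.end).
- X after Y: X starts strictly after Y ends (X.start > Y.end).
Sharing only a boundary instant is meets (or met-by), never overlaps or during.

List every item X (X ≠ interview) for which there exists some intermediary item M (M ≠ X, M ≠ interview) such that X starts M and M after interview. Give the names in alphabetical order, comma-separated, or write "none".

Target interview = [15:45, 19:25].
Intermediaries M with M after interview: design_review, ingest.
Via design_review — items with X starts design_review: none.
Via ingest — items with X starts ingest: none.
Union: none.

none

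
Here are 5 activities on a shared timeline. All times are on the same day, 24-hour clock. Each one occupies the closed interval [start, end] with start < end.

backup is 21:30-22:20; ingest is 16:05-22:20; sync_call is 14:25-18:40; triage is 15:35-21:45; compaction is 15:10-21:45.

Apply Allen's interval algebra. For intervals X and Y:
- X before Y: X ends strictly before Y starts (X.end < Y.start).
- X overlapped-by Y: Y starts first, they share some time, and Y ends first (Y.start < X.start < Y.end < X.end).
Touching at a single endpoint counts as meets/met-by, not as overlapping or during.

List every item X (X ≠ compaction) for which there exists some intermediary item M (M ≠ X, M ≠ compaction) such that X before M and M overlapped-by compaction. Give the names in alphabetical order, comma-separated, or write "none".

sync_call

Target compaction = [15:10, 21:45].
Intermediaries M with M overlapped-by compaction: backup, ingest.
Via backup — items with X before backup: sync_call.
Via ingest — items with X before ingest: none.
Union: sync_call.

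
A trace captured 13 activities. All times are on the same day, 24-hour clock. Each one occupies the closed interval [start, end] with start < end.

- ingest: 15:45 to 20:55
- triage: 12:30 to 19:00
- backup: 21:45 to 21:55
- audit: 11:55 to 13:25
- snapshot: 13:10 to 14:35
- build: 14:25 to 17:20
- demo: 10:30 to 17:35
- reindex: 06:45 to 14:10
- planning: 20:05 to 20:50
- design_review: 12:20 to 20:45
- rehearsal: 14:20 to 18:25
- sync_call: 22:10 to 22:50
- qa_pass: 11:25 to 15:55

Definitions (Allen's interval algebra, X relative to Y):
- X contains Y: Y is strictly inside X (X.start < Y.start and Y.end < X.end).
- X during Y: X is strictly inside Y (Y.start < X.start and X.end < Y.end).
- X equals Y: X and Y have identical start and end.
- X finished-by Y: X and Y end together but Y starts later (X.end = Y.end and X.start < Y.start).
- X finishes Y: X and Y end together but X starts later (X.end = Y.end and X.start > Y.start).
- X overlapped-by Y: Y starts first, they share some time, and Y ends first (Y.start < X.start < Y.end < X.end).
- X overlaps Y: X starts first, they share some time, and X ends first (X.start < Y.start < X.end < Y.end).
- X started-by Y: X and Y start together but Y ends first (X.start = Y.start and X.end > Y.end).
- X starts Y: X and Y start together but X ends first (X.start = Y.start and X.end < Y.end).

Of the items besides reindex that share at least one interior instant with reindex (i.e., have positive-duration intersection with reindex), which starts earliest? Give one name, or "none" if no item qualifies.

demo

Target reindex = [06:45, 14:10].
audit [11:55, 13:25] → during → candidate.
backup [21:45, 21:55] → after → excluded.
build [14:25, 17:20] → after → excluded.
demo [10:30, 17:35] → overlapped-by → candidate.
design_review [12:20, 20:45] → overlapped-by → candidate.
ingest [15:45, 20:55] → after → excluded.
planning [20:05, 20:50] → after → excluded.
qa_pass [11:25, 15:55] → overlapped-by → candidate.
rehearsal [14:20, 18:25] → after → excluded.
snapshot [13:10, 14:35] → overlapped-by → candidate.
sync_call [22:10, 22:50] → after → excluded.
triage [12:30, 19:00] → overlapped-by → candidate.
Among candidates, earliest start is 10:30 → demo.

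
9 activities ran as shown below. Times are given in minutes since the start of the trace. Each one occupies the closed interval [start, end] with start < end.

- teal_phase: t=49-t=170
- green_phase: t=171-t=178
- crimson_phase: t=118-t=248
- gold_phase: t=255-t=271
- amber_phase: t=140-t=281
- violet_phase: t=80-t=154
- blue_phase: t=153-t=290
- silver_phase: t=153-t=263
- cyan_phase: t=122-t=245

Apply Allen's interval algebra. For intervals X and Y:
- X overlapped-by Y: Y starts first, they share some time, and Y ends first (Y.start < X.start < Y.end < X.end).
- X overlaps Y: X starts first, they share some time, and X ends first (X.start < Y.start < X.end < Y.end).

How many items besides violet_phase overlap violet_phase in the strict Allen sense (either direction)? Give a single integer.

Target violet_phase = [t=80, t=154].
amber_phase [t=140, t=281] → overlapped-by → counts.
blue_phase [t=153, t=290] → overlapped-by → counts.
crimson_phase [t=118, t=248] → overlapped-by → counts.
cyan_phase [t=122, t=245] → overlapped-by → counts.
gold_phase [t=255, t=271] → after → no.
green_phase [t=171, t=178] → after → no.
silver_phase [t=153, t=263] → overlapped-by → counts.
teal_phase [t=49, t=170] → contains → no.
Total: 5.

5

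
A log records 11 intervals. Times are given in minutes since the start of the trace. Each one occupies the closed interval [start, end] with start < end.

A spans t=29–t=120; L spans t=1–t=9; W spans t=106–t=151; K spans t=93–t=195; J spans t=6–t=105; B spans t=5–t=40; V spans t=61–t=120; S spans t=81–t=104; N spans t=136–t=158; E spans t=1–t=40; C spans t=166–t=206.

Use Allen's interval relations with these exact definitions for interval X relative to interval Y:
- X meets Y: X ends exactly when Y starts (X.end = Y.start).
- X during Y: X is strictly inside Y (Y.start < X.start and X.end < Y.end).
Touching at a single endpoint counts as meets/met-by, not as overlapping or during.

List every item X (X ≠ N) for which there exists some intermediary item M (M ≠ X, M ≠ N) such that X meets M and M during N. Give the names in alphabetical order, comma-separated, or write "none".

Target N = [t=136, t=158].
Intermediaries M with M during N: none.
Union: none.

none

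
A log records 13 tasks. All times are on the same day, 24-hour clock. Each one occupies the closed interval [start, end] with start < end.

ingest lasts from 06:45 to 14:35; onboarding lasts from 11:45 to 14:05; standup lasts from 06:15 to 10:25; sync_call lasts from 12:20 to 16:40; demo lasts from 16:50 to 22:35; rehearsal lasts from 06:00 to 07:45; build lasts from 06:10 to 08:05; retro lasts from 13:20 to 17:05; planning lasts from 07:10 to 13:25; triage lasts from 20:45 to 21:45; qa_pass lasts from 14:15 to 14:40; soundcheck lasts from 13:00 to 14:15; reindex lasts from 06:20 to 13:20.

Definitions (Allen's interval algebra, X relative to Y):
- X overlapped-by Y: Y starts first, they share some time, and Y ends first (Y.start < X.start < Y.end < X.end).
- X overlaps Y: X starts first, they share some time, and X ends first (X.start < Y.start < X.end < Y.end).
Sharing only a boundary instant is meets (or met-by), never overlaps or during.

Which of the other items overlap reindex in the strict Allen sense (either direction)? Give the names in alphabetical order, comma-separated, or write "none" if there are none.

build, ingest, onboarding, planning, rehearsal, soundcheck, standup, sync_call

Target reindex = [06:20, 13:20].
build [06:10, 08:05] → overlaps → yes.
demo [16:50, 22:35] → after → no.
ingest [06:45, 14:35] → overlapped-by → yes.
onboarding [11:45, 14:05] → overlapped-by → yes.
planning [07:10, 13:25] → overlapped-by → yes.
qa_pass [14:15, 14:40] → after → no.
rehearsal [06:00, 07:45] → overlaps → yes.
retro [13:20, 17:05] → met-by → no.
soundcheck [13:00, 14:15] → overlapped-by → yes.
standup [06:15, 10:25] → overlaps → yes.
sync_call [12:20, 16:40] → overlapped-by → yes.
triage [20:45, 21:45] → after → no.
Result: build, ingest, onboarding, planning, rehearsal, soundcheck, standup, sync_call.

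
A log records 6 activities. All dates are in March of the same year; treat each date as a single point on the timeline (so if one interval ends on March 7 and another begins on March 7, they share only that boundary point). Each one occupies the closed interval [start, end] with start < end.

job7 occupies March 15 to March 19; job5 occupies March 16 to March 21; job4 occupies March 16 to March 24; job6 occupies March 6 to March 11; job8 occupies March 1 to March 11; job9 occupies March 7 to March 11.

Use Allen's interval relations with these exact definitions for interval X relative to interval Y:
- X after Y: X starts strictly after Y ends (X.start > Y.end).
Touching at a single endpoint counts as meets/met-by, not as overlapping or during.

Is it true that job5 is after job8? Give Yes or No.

job5 = [March 16, March 21], job8 = [March 1, March 11].
Actual relation of job5 to job8: after.
Asked whether 'after' holds → Yes.

Yes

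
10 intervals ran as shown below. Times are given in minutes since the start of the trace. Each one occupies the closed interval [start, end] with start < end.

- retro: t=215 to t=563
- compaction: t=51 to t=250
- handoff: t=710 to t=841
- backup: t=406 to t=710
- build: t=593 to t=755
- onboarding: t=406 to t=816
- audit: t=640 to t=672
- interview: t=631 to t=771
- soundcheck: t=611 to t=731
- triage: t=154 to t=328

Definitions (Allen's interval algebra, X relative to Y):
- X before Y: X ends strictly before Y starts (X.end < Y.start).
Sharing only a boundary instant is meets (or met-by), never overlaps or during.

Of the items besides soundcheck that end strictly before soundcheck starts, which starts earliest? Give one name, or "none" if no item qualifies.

Target soundcheck = [t=611, t=731].
audit [t=640, t=672] → during → excluded.
backup [t=406, t=710] → overlaps → excluded.
build [t=593, t=755] → contains → excluded.
compaction [t=51, t=250] → before → candidate.
handoff [t=710, t=841] → overlapped-by → excluded.
interview [t=631, t=771] → overlapped-by → excluded.
onboarding [t=406, t=816] → contains → excluded.
retro [t=215, t=563] → before → candidate.
triage [t=154, t=328] → before → candidate.
Among candidates, earliest start is t=51 → compaction.

compaction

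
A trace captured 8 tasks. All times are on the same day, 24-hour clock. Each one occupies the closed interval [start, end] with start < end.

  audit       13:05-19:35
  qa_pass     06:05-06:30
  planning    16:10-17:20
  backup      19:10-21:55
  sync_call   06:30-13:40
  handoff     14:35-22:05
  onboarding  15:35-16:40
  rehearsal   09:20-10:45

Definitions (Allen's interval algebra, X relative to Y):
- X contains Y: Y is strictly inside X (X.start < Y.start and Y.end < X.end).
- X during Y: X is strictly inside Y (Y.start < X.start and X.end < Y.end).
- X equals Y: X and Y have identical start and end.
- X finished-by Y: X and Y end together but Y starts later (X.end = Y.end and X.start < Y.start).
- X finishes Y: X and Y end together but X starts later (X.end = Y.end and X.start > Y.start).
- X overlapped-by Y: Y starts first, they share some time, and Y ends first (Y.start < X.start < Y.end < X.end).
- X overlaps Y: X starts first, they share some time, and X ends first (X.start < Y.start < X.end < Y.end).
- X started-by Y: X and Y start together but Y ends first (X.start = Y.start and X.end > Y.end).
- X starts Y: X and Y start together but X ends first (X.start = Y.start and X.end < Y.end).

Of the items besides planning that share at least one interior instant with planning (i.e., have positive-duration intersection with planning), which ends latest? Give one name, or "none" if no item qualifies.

handoff

Target planning = [16:10, 17:20].
audit [13:05, 19:35] → contains → candidate.
backup [19:10, 21:55] → after → excluded.
handoff [14:35, 22:05] → contains → candidate.
onboarding [15:35, 16:40] → overlaps → candidate.
qa_pass [06:05, 06:30] → before → excluded.
rehearsal [09:20, 10:45] → before → excluded.
sync_call [06:30, 13:40] → before → excluded.
Among candidates, latest end is 22:05 → handoff.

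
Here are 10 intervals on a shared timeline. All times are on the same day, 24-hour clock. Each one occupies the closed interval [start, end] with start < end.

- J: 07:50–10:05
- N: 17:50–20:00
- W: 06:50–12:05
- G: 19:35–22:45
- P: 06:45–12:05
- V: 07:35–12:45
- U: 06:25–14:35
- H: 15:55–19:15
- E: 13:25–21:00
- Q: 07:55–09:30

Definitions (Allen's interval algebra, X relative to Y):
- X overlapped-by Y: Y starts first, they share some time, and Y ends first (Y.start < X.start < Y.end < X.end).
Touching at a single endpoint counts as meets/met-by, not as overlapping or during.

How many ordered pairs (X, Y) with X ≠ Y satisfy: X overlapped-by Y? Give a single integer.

6

Checking all 90 ordered pairs for relation 'overlapped-by'; matching pairs in alphabetical order:
(E, U): E overlapped-by U ✓
(G, E): G overlapped-by E ✓
(G, N): G overlapped-by N ✓
(N, H): N overlapped-by H ✓
(V, P): V overlapped-by P ✓
(V, W): V overlapped-by W ✓
Count: 6.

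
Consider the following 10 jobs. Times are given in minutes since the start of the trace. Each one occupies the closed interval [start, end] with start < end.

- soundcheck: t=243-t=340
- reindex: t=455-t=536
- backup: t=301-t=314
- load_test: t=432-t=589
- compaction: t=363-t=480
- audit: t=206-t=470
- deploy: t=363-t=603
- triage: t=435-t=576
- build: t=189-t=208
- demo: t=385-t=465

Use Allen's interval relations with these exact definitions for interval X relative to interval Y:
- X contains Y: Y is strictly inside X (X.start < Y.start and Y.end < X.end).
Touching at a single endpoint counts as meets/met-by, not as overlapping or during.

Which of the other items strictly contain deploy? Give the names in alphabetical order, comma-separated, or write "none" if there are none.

Target deploy = [t=363, t=603].
audit [t=206, t=470] → overlaps → no.
backup [t=301, t=314] → before → no.
build [t=189, t=208] → before → no.
compaction [t=363, t=480] → starts → no.
demo [t=385, t=465] → during → no.
load_test [t=432, t=589] → during → no.
reindex [t=455, t=536] → during → no.
soundcheck [t=243, t=340] → before → no.
triage [t=435, t=576] → during → no.
Result: none.

none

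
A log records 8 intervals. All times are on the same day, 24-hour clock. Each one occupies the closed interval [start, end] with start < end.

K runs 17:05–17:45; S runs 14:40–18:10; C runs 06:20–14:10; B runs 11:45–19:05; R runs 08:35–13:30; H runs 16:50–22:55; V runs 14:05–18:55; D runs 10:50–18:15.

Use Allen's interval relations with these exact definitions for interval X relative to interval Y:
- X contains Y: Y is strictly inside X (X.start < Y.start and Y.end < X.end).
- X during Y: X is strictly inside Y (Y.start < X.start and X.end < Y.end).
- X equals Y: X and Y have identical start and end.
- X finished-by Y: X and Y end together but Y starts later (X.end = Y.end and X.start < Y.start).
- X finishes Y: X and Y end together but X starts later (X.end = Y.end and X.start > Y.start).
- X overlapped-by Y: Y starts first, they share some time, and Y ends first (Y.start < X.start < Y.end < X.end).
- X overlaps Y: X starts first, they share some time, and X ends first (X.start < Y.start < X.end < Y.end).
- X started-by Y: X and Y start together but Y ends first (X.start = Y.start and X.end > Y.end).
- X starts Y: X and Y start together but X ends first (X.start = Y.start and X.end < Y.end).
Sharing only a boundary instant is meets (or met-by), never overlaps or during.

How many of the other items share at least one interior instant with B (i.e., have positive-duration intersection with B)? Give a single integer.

Target B = [11:45, 19:05].
C [06:20, 14:10] → overlaps → counts.
D [10:50, 18:15] → overlaps → counts.
H [16:50, 22:55] → overlapped-by → counts.
K [17:05, 17:45] → during → counts.
R [08:35, 13:30] → overlaps → counts.
S [14:40, 18:10] → during → counts.
V [14:05, 18:55] → during → counts.
Total: 7.

7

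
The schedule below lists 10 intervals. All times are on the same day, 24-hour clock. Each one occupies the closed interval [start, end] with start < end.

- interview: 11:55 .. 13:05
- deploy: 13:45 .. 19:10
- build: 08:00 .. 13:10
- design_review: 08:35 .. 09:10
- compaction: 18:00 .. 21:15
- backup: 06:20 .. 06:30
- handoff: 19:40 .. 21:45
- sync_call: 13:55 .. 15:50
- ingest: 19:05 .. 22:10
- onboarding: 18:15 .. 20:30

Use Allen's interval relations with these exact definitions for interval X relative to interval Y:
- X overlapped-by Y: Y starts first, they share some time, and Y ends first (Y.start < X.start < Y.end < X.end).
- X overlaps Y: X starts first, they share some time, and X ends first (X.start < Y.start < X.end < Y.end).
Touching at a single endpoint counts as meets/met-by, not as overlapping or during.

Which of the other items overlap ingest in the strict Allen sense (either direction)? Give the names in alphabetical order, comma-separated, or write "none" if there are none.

compaction, deploy, onboarding

Target ingest = [19:05, 22:10].
backup [06:20, 06:30] → before → no.
build [08:00, 13:10] → before → no.
compaction [18:00, 21:15] → overlaps → yes.
deploy [13:45, 19:10] → overlaps → yes.
design_review [08:35, 09:10] → before → no.
handoff [19:40, 21:45] → during → no.
interview [11:55, 13:05] → before → no.
onboarding [18:15, 20:30] → overlaps → yes.
sync_call [13:55, 15:50] → before → no.
Result: compaction, deploy, onboarding.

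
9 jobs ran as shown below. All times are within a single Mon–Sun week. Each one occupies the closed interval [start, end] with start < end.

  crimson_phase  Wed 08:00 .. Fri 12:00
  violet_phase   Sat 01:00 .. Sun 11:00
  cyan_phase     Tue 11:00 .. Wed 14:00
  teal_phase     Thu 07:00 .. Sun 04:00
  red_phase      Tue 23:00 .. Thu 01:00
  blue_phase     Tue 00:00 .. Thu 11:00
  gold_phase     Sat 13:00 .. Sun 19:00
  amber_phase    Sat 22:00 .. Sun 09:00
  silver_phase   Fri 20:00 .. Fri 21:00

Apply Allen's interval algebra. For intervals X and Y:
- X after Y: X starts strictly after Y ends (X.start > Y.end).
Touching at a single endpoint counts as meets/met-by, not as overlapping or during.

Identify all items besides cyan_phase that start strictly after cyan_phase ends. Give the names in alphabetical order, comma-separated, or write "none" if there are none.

Target cyan_phase = [Tue 11:00, Wed 14:00].
amber_phase [Sat 22:00, Sun 09:00] → after → yes.
blue_phase [Tue 00:00, Thu 11:00] → contains → no.
crimson_phase [Wed 08:00, Fri 12:00] → overlapped-by → no.
gold_phase [Sat 13:00, Sun 19:00] → after → yes.
red_phase [Tue 23:00, Thu 01:00] → overlapped-by → no.
silver_phase [Fri 20:00, Fri 21:00] → after → yes.
teal_phase [Thu 07:00, Sun 04:00] → after → yes.
violet_phase [Sat 01:00, Sun 11:00] → after → yes.
Result: amber_phase, gold_phase, silver_phase, teal_phase, violet_phase.

amber_phase, gold_phase, silver_phase, teal_phase, violet_phase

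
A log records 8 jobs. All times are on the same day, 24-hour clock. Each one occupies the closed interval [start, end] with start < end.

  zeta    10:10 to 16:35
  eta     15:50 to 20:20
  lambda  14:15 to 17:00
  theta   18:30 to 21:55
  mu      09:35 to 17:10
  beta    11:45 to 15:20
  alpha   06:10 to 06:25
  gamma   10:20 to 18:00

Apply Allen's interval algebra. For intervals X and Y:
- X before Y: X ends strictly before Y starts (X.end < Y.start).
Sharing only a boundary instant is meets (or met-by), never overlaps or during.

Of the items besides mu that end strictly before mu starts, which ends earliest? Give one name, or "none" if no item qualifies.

alpha

Target mu = [09:35, 17:10].
alpha [06:10, 06:25] → before → candidate.
beta [11:45, 15:20] → during → excluded.
eta [15:50, 20:20] → overlapped-by → excluded.
gamma [10:20, 18:00] → overlapped-by → excluded.
lambda [14:15, 17:00] → during → excluded.
theta [18:30, 21:55] → after → excluded.
zeta [10:10, 16:35] → during → excluded.
Among candidates, earliest end is 06:25 → alpha.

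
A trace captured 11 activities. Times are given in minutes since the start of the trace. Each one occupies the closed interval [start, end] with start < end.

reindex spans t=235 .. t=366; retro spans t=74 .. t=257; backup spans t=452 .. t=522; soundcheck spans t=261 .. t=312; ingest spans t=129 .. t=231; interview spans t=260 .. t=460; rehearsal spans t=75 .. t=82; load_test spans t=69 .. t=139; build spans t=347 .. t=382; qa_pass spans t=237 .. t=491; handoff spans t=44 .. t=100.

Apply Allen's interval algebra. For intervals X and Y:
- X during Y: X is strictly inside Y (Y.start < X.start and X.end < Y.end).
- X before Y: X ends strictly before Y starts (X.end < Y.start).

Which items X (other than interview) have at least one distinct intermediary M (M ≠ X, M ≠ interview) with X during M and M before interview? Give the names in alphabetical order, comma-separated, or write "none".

Target interview = [t=260, t=460].
Intermediaries M with M before interview: handoff, ingest, load_test, rehearsal, retro.
Via handoff — items with X during handoff: rehearsal.
Via ingest — items with X during ingest: none.
Via load_test — items with X during load_test: rehearsal.
Via rehearsal — items with X during rehearsal: none.
Via retro — items with X during retro: ingest, rehearsal.
Union: ingest, rehearsal.

ingest, rehearsal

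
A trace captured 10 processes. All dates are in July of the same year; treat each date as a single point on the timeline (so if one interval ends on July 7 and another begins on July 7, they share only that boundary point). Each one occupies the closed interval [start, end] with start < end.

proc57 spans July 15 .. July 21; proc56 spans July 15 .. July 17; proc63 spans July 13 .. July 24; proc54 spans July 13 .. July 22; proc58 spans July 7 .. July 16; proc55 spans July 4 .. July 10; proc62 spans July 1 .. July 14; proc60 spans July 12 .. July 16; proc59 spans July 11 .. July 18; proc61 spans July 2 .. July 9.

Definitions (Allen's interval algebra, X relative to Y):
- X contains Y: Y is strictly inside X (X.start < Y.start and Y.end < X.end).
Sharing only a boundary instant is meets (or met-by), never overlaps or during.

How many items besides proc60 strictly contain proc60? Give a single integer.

1

Target proc60 = [July 12, July 16].
proc54 [July 13, July 22] → overlapped-by → no.
proc55 [July 4, July 10] → before → no.
proc56 [July 15, July 17] → overlapped-by → no.
proc57 [July 15, July 21] → overlapped-by → no.
proc58 [July 7, July 16] → finished-by → no.
proc59 [July 11, July 18] → contains → counts.
proc61 [July 2, July 9] → before → no.
proc62 [July 1, July 14] → overlaps → no.
proc63 [July 13, July 24] → overlapped-by → no.
Total: 1.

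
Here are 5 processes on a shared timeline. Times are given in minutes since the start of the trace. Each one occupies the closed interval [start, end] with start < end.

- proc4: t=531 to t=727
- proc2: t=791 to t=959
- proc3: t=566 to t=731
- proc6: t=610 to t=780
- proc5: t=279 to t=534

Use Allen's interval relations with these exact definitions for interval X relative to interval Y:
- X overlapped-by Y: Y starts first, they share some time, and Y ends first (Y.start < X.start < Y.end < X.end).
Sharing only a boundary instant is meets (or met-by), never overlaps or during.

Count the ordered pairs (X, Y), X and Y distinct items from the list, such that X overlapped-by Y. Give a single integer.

Checking all 20 ordered pairs for relation 'overlapped-by'; matching pairs in alphabetical order:
(proc3, proc4): proc3 overlapped-by proc4 ✓
(proc4, proc5): proc4 overlapped-by proc5 ✓
(proc6, proc3): proc6 overlapped-by proc3 ✓
(proc6, proc4): proc6 overlapped-by proc4 ✓
Count: 4.

4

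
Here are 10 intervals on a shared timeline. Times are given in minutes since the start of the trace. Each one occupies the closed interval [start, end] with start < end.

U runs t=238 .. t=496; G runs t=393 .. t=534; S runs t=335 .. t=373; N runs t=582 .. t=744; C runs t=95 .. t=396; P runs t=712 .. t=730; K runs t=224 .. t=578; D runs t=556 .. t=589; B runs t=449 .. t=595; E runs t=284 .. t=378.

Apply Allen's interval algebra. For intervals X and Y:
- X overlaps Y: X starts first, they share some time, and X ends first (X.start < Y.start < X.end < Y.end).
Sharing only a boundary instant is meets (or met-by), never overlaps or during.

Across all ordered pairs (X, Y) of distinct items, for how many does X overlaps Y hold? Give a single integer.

10

Checking all 90 ordered pairs for relation 'overlaps'; matching pairs in alphabetical order:
(B, N): B overlaps N ✓
(C, G): C overlaps G ✓
(C, K): C overlaps K ✓
(C, U): C overlaps U ✓
(D, N): D overlaps N ✓
(G, B): G overlaps B ✓
(K, B): K overlaps B ✓
(K, D): K overlaps D ✓
(U, B): U overlaps B ✓
(U, G): U overlaps G ✓
Count: 10.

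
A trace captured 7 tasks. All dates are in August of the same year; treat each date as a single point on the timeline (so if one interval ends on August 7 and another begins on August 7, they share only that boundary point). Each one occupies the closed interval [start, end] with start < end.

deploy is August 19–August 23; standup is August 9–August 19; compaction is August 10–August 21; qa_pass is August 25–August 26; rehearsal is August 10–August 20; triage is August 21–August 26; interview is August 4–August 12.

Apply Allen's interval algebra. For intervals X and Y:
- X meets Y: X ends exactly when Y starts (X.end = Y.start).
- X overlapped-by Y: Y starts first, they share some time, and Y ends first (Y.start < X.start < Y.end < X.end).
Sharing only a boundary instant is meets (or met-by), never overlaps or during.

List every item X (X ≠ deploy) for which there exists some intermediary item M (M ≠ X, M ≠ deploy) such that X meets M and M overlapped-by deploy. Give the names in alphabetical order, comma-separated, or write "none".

compaction

Target deploy = [August 19, August 23].
Intermediaries M with M overlapped-by deploy: triage.
Via triage — items with X meets triage: compaction.
Union: compaction.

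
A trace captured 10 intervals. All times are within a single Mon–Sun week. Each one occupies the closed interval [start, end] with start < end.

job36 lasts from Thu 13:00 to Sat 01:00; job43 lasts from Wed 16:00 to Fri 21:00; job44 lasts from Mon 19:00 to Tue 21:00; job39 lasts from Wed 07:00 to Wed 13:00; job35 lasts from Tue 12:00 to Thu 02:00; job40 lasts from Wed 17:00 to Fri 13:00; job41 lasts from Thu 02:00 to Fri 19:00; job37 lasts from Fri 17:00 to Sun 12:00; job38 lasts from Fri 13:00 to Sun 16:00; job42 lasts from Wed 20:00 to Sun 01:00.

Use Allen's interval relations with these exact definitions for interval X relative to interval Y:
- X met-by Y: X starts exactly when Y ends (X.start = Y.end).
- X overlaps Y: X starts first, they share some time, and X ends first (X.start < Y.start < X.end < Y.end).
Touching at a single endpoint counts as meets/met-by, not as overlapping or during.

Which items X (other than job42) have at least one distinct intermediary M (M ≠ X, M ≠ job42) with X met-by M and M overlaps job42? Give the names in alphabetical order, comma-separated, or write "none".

Target job42 = [Wed 20:00, Sun 01:00].
Intermediaries M with M overlaps job42: job35, job40, job43.
Via job35 — items with X met-by job35: job41.
Via job40 — items with X met-by job40: job38.
Via job43 — items with X met-by job43: none.
Union: job38, job41.

job38, job41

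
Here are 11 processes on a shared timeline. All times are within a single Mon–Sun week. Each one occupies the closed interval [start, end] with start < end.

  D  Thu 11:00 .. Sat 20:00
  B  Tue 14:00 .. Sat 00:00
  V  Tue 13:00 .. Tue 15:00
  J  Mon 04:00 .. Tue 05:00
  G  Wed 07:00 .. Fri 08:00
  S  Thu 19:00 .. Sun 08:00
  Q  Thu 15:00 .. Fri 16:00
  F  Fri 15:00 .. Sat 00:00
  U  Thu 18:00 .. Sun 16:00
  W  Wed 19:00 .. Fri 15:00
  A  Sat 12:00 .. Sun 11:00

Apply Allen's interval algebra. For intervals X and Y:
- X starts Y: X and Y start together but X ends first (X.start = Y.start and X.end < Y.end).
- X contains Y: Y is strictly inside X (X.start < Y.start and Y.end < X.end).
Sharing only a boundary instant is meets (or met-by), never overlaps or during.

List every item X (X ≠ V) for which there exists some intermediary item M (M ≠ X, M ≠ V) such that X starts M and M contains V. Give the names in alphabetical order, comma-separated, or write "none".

none

Target V = [Tue 13:00, Tue 15:00].
Intermediaries M with M contains V: none.
Union: none.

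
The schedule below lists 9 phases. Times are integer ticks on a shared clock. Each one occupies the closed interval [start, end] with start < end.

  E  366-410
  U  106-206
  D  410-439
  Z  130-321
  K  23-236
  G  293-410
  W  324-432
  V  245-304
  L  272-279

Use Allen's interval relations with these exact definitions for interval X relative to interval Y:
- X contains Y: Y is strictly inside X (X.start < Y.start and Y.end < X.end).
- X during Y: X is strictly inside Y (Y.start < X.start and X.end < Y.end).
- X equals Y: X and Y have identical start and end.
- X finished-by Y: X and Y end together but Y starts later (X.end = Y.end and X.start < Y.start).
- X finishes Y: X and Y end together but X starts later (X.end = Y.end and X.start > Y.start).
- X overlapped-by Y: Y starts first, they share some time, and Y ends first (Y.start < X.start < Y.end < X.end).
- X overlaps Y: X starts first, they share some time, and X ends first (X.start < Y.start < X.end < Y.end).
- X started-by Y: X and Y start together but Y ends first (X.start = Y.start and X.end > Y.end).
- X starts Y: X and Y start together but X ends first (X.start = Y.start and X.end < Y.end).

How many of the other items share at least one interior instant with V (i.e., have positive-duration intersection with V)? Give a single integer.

Target V = [245, 304].
D [410, 439] → after → no.
E [366, 410] → after → no.
G [293, 410] → overlapped-by → counts.
K [23, 236] → before → no.
L [272, 279] → during → counts.
U [106, 206] → before → no.
W [324, 432] → after → no.
Z [130, 321] → contains → counts.
Total: 3.

3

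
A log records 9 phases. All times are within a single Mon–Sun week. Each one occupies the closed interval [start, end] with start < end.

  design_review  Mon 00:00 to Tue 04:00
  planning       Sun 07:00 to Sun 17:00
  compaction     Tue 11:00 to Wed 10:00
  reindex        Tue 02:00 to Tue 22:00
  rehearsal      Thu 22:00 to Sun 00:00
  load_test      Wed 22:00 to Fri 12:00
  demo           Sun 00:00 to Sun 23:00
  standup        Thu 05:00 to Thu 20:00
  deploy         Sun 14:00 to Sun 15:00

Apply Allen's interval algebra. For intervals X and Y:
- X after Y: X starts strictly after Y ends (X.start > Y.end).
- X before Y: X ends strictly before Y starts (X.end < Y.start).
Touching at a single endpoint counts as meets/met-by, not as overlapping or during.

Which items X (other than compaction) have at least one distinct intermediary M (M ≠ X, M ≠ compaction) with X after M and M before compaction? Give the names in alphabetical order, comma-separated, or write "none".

Target compaction = [Tue 11:00, Wed 10:00].
Intermediaries M with M before compaction: design_review.
Via design_review — items with X after design_review: demo, deploy, load_test, planning, rehearsal, standup.
Union: demo, deploy, load_test, planning, rehearsal, standup.

demo, deploy, load_test, planning, rehearsal, standup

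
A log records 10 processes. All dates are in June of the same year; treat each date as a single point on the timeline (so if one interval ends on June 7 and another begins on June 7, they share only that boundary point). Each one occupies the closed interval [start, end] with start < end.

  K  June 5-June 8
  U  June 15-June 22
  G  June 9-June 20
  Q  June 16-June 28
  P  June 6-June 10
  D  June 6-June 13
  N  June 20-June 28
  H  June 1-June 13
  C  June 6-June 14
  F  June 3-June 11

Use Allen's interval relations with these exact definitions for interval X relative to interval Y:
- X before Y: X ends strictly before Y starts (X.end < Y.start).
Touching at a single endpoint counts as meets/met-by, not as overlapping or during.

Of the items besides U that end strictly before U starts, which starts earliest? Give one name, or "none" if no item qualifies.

H

Target U = [June 15, June 22].
C [June 6, June 14] → before → candidate.
D [June 6, June 13] → before → candidate.
F [June 3, June 11] → before → candidate.
G [June 9, June 20] → overlaps → excluded.
H [June 1, June 13] → before → candidate.
K [June 5, June 8] → before → candidate.
N [June 20, June 28] → overlapped-by → excluded.
P [June 6, June 10] → before → candidate.
Q [June 16, June 28] → overlapped-by → excluded.
Among candidates, earliest start is June 1 → H.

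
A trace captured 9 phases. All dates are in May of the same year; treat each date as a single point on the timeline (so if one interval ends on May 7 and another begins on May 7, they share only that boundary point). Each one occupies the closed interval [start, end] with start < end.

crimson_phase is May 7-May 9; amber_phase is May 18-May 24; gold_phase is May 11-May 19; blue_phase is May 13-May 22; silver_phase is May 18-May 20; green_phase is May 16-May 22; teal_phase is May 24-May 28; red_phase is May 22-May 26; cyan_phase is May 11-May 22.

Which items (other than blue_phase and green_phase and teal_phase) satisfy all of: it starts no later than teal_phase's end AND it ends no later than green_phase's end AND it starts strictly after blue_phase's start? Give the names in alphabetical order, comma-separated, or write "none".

Conditions: its start is no later than teal_phase's end (X.start <= May 28) AND its end is no later than green_phase's end (X.end <= May 22) AND its start is strictly after blue_phase's start (X.start > May 13).
amber_phase: start May 18 <= May 28? ✓; end May 24 <= May 22? ✗; start May 18 > May 13? ✓ → no.
crimson_phase: start May 7 <= May 28? ✓; end May 9 <= May 22? ✓; start May 7 > May 13? ✗ → no.
cyan_phase: start May 11 <= May 28? ✓; end May 22 <= May 22? ✓; start May 11 > May 13? ✗ → no.
gold_phase: start May 11 <= May 28? ✓; end May 19 <= May 22? ✓; start May 11 > May 13? ✗ → no.
red_phase: start May 22 <= May 28? ✓; end May 26 <= May 22? ✗; start May 22 > May 13? ✓ → no.
silver_phase: start May 18 <= May 28? ✓; end May 20 <= May 22? ✓; start May 18 > May 13? ✓ → yes.
Result: silver_phase.

silver_phase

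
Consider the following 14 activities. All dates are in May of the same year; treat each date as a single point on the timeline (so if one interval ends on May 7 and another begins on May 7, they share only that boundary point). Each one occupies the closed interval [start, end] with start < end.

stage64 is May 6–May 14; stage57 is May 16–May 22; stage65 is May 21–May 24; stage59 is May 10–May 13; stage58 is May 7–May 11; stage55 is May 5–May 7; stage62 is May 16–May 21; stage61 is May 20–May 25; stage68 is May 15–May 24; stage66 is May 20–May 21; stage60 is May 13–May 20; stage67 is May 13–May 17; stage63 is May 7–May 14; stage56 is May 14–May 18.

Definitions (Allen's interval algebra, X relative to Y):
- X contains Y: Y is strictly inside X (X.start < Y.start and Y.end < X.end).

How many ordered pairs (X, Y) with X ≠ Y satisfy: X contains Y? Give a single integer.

Checking all 182 ordered pairs for relation 'contains'; matching pairs in alphabetical order:
(stage57, stage66): stage57 contains stage66 ✓
(stage60, stage56): stage60 contains stage56 ✓
(stage61, stage65): stage61 contains stage65 ✓
(stage63, stage59): stage63 contains stage59 ✓
(stage64, stage58): stage64 contains stage58 ✓
(stage64, stage59): stage64 contains stage59 ✓
(stage68, stage57): stage68 contains stage57 ✓
(stage68, stage62): stage68 contains stage62 ✓
(stage68, stage66): stage68 contains stage66 ✓
Count: 9.

9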